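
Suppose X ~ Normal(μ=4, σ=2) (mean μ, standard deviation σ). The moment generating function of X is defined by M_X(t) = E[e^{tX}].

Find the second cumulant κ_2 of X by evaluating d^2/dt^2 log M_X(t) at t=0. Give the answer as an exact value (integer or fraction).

κ_2 = D^2[K](0) = 4

M_X(t) = e^(2*t^2 + 4*t)
K_X(t) = log M_X(t) = 2*t^2 + 4*t
D^2[K](t) = 4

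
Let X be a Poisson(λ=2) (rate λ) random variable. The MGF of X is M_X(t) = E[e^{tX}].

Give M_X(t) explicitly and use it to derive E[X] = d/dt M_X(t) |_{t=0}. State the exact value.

E[X] = M′(0) = 2

M_X(t) = e^(2*e^(t) - 2)
M′(t) = 2*e^(-2)*e^(t)*e^(2*e^(t))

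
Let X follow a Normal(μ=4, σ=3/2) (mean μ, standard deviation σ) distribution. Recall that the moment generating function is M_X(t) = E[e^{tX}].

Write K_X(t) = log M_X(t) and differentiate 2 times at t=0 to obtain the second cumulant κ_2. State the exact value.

M_X(t) = e^(9*t^2/8 + 4*t)
K_X(t) = log M_X(t) = 9*t^2/8 + 4*t
dK/dt = 9*t/4 + 4
d^2K/dt^2 = 9/4

κ_2 = d^2K/dt^2 |_{t=0} = 9/4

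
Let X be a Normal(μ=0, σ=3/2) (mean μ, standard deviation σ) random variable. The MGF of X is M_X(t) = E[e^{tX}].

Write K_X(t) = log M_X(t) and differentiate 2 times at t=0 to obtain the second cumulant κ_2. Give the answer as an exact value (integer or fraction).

M_X(t) = e^(9*t^2/8)
K_X(t) = log M_X(t) = 9*t^2/8
K^(2)(t) = 9/4

κ_2 = K^(2)(0) = 9/4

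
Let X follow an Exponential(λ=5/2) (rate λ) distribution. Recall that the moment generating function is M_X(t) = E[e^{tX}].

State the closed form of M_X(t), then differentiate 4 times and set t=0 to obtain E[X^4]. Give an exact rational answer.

E[X^4] = M′′′′(0) = 384/625

M_X(t) = 5/(2*(5/2 - t))
M′(t) = 10/(4*t^2 - 20*t + 25)
M′′(t) = -40/(8*t^3 - 60*t^2 + 150*t - 125)
M′′′(t) = 240/(16*t^4 - 160*t^3 + 600*t^2 - 1000*t + 625)
M′′′′(t) = -1920/(32*t^5 - 400*t^4 + 2000*t^3 - 5000*t^2 + 6250*t - 3125)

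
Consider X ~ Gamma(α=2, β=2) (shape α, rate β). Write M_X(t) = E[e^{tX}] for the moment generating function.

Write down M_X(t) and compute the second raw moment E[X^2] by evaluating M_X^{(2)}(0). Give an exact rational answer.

E[X^2] = d^2M/dt^2 |_{t=0} = 3/2

M_X(t) = 4/(2 - t)^2
dM/dt = -8/(t^3 - 6*t^2 + 12*t - 8)
d^2M/dt^2 = 24/(t^4 - 8*t^3 + 24*t^2 - 32*t + 16)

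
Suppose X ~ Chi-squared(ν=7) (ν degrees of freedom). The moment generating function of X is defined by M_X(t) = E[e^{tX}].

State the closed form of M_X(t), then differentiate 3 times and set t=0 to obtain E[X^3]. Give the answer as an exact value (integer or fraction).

M_X(t) = (1 - 2*t)^(-7/2)
M′(t) = 7/(16*t^4*√(1 - 2*t) - 32*t^3*√(1 - 2*t) + 24*t^2*√(1 - 2*t) - 8*t*√(1 - 2*t) + √(1 - 2*t))
M′′(t) = -63/(32*t^5*√(1 - 2*t) - 80*t^4*√(1 - 2*t) + 80*t^3*√(1 - 2*t) - 40*t^2*√(1 - 2*t) + 10*t*√(1 - 2*t) - √(1 - 2*t))
M′′′(t) = 693/(64*t^6*√(1 - 2*t) - 192*t^5*√(1 - 2*t) + 240*t^4*√(1 - 2*t) - 160*t^3*√(1 - 2*t) + 60*t^2*√(1 - 2*t) - 12*t*√(1 - 2*t) + √(1 - 2*t))

E[X^3] = M′′′(0) = 693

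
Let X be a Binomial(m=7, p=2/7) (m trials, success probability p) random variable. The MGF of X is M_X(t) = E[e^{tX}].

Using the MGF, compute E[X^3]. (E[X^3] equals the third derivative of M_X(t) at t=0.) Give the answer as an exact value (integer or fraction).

E[X^3] = M′′′(0) = 842/49

M_X(t) = (2*e^(t)/7 + 5/7)^7
M′(t) = 128*e^(7*t)/117649 + 1920*e^(6*t)/117649 + 12000*e^(5*t)/117649 + 40000*e^(4*t)/117649 + 75000*e^(3*t)/117649 + 75000*e^(2*t)/117649 + 31250*e^(t)/117649
M′′(t) = 128*e^(7*t)/16807 + 11520*e^(6*t)/117649 + 60000*e^(5*t)/117649 + 160000*e^(4*t)/117649 + 225000*e^(3*t)/117649 + 150000*e^(2*t)/117649 + 31250*e^(t)/117649
M′′′(t) = 128*e^(7*t)/2401 + 69120*e^(6*t)/117649 + 300000*e^(5*t)/117649 + 640000*e^(4*t)/117649 + 675000*e^(3*t)/117649 + 300000*e^(2*t)/117649 + 31250*e^(t)/117649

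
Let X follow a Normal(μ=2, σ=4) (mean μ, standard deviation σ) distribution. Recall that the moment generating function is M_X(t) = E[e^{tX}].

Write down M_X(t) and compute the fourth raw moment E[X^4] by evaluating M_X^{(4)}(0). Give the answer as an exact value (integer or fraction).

E[X^4] = d^4M/dt^4 |_{t=0} = 1168

M_X(t) = e^(8*t^2 + 2*t)
dM/dt = 16*t*e^(2*t)*e^(8*t^2) + 2*e^(2*t)*e^(8*t^2)
d^2M/dt^2 = 256*t^2*e^(2*t)*e^(8*t^2) + 64*t*e^(2*t)*e^(8*t^2) + 20*e^(2*t)*e^(8*t^2)
d^3M/dt^3 = 4096*t^3*e^(2*t)*e^(8*t^2) + 1536*t^2*e^(2*t)*e^(8*t^2) + 960*t*e^(2*t)*e^(8*t^2) + 104*e^(2*t)*e^(8*t^2)
d^4M/dt^4 = 65536*t^4*e^(2*t)*e^(8*t^2) + 32768*t^3*e^(2*t)*e^(8*t^2) + 30720*t^2*e^(2*t)*e^(8*t^2) + 6656*t*e^(2*t)*e^(8*t^2) + 1168*e^(2*t)*e^(8*t^2)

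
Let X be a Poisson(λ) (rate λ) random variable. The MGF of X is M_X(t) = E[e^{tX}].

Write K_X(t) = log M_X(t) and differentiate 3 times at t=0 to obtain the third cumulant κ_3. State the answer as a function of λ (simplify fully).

κ_3 = d^3K/dt^3 |_{t=0} = λ

M_X(t) = e^(λ*(e^(t) - 1))
K_X(t) = log M_X(t) = λ*(e^(t) - 1)
dK/dt = λ*e^(t)
d^2K/dt^2 = λ*e^(t)
d^3K/dt^3 = λ*e^(t)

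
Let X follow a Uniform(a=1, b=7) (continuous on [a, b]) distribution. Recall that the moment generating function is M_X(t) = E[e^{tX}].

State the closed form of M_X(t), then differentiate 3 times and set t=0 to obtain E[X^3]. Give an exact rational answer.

M_X(t) = (e^(7*t) - e^(t))/(6*t)
dM/dt = (7*t*e^(7*t) - t*e^(t) - e^(7*t) + e^(t))/(6*t^2)
d^2M/dt^2 = (49*t^2*e^(7*t) - t^2*e^(t) - 14*t*e^(7*t) + 2*t*e^(t) + 2*e^(7*t) - 2*e^(t))/(6*t^3)
d^3M/dt^3 = (343*t^3*e^(7*t) - t^3*e^(t) - 147*t^2*e^(7*t) + 3*t^2*e^(t) + 42*t*e^(7*t) - 6*t*e^(t) - 6*e^(7*t) + 6*e^(t))/(6*t^4)

E[X^3] = d^3M/dt^3 |_{t=0} = 100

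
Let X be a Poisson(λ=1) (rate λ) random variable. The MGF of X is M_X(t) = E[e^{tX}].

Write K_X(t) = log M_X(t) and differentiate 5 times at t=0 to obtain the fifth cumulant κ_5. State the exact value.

M_X(t) = e^(e^(t) - 1)
K_X(t) = log M_X(t) = e^(t) - 1
D^5[K](t) = e^(t)

κ_5 = D^5[K](0) = 1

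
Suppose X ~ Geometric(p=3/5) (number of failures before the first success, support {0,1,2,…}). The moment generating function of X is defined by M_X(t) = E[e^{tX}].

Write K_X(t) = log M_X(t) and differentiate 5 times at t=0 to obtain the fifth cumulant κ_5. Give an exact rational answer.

M_X(t) = 3/(5*(1 - 2*e^(t)/5))
K_X(t) = log M_X(t) = -log(1 - 2*e^(t)/5) - log(5) + log(3)
dK/dt = -2*e^(t)/(2*e^(t) - 5)
d^2K/dt^2 = 10*e^(t)/(4*e^(2*t) - 20*e^(t) + 25)
d^3K/dt^3 = (-20*e^(2*t) - 50*e^(t))/(8*e^(3*t) - 60*e^(2*t) + 150*e^(t) - 125)
d^4K/dt^4 = (40*e^(3*t) + 400*e^(2*t) + 250*e^(t))/(16*e^(4*t) - 160*e^(3*t) + 600*e^(2*t) - 1000*e^(t) + 625)
d^5K/dt^5 = (-80*e^(4*t) - 2200*e^(3*t) - 5500*e^(2*t) - 1250*e^(t))/(32*e^(5*t) - 400*e^(4*t) + 2000*e^(3*t) - 5000*e^(2*t) + 6250*e^(t) - 3125)

κ_5 = d^5K/dt^5 |_{t=0} = 3010/81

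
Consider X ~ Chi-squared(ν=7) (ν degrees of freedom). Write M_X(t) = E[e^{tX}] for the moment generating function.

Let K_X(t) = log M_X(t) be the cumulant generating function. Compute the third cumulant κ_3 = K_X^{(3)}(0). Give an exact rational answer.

M_X(t) = (1 - 2*t)^(-7/2)
K_X(t) = log M_X(t) = -7*log(1 - 2*t)/2
D^3[K](t) = -56/(8*t^3 - 12*t^2 + 6*t - 1)

κ_3 = D^3[K](0) = 56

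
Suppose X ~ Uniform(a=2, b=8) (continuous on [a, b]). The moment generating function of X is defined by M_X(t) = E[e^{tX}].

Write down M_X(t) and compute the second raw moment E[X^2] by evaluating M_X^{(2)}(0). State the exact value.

E[X^2] = M^(2)(0) = 28

M_X(t) = (e^(8*t) - e^(2*t))/(6*t)
M^(2)(t) = (32*t^2*e^(8*t) - 2*t^2*e^(2*t) - 8*t*e^(8*t) + 2*t*e^(2*t) + e^(8*t) - e^(2*t))/(3*t^3)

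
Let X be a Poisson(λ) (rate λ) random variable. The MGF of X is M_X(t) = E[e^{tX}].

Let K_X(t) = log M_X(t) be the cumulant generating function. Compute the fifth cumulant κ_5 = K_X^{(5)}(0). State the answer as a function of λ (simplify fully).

κ_5 = K′′′′′(0) = λ

M_X(t) = e^(λ*(e^(t) - 1))
K_X(t) = log M_X(t) = λ*(e^(t) - 1)
K′(t) = λ*e^(t)
K′′(t) = λ*e^(t)
K′′′(t) = λ*e^(t)
K′′′′(t) = λ*e^(t)
K′′′′′(t) = λ*e^(t)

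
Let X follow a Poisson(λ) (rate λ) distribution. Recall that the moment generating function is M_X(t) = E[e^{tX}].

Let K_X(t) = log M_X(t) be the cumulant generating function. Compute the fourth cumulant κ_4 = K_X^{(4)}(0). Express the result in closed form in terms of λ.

M_X(t) = e^(λ*(e^(t) - 1))
K_X(t) = log M_X(t) = λ*(e^(t) - 1)
dK/dt = λ*e^(t)
d^2K/dt^2 = λ*e^(t)
d^3K/dt^3 = λ*e^(t)
d^4K/dt^4 = λ*e^(t)

κ_4 = d^4K/dt^4 |_{t=0} = λ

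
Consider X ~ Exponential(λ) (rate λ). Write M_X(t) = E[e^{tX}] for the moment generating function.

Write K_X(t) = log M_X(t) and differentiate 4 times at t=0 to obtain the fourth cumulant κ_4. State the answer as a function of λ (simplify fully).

M_X(t) = λ/(λ - t)
K_X(t) = log M_X(t) = log(λ) - log(λ - t)
D^4[K](t) = 6/(λ^4 - 4*λ^3*t + 6*λ^2*t^2 - 4*λ*t^3 + t^4)

κ_4 = D^4[K](0) = 6/λ^4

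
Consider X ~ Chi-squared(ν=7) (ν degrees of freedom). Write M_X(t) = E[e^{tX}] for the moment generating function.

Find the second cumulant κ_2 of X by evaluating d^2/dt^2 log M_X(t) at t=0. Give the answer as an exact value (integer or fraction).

M_X(t) = (1 - 2*t)^(-7/2)
K_X(t) = log M_X(t) = -7*log(1 - 2*t)/2
dK/dt = -7/(2*t - 1)
d^2K/dt^2 = 14/(4*t^2 - 4*t + 1)

κ_2 = d^2K/dt^2 |_{t=0} = 14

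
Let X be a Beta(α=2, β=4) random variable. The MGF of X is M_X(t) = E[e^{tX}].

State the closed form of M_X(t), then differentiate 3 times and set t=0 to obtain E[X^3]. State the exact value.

E[X^3] = D^3[M](0) = 1/14

M_X(t) = ₁F₁(2; 6; t)
D^3[M](t) = ₁F₁(5; 9; t)/14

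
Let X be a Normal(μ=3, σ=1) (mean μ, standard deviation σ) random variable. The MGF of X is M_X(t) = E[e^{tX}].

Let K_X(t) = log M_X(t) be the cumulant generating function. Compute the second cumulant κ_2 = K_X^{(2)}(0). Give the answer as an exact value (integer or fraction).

κ_2 = K′′(0) = 1

M_X(t) = e^(t^2/2 + 3*t)
K_X(t) = log M_X(t) = t^2/2 + 3*t
K′(t) = t + 3
K′′(t) = 1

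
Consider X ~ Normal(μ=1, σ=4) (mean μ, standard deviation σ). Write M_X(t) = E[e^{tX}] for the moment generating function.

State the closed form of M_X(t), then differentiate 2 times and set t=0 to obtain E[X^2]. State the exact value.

E[X^2] = M′′(0) = 17

M_X(t) = e^(8*t^2 + t)
M′(t) = 16*t*e^(t)*e^(8*t^2) + e^(t)*e^(8*t^2)
M′′(t) = 256*t^2*e^(t)*e^(8*t^2) + 32*t*e^(t)*e^(8*t^2) + 17*e^(t)*e^(8*t^2)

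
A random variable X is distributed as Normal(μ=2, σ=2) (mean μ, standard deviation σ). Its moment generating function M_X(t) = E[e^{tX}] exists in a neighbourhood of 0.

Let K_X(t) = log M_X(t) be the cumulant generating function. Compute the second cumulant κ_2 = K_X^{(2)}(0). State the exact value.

M_X(t) = e^(2*t^2 + 2*t)
K_X(t) = log M_X(t) = 2*t^2 + 2*t
D^2[K](t) = 4

κ_2 = D^2[K](0) = 4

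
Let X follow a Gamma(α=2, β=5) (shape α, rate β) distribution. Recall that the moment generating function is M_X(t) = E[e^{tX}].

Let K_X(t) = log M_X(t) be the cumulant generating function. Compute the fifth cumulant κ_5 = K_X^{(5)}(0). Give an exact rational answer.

κ_5 = d^5K/dt^5 |_{t=0} = 48/3125

M_X(t) = 25/(5 - t)^2
K_X(t) = log M_X(t) = -2*log(5 - t) + 2*log(5)
dK/dt = -2/(t - 5)
d^2K/dt^2 = 2/(t^2 - 10*t + 25)
d^3K/dt^3 = -4/(t^3 - 15*t^2 + 75*t - 125)
d^4K/dt^4 = 12/(t^4 - 20*t^3 + 150*t^2 - 500*t + 625)
d^5K/dt^5 = -48/(t^5 - 25*t^4 + 250*t^3 - 1250*t^2 + 3125*t - 3125)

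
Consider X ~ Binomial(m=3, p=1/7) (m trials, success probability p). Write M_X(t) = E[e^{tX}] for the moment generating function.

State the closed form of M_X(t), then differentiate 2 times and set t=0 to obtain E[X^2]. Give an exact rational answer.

M_X(t) = (e^(t)/7 + 6/7)^3
M′(t) = 3*e^(3*t)/343 + 36*e^(2*t)/343 + 108*e^(t)/343
M′′(t) = 9*e^(3*t)/343 + 72*e^(2*t)/343 + 108*e^(t)/343

E[X^2] = M′′(0) = 27/49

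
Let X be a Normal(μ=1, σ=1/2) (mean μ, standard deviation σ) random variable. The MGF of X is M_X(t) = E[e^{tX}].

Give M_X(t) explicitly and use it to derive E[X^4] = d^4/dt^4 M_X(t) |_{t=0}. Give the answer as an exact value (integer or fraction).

E[X^4] = M^(4)(0) = 43/16

M_X(t) = e^(t^2/8 + t)
M^(4)(t) = t^4*e^(t)*e^(t^2/8)/256 + t^3*e^(t)*e^(t^2/8)/16 + 15*t^2*e^(t)*e^(t^2/8)/32 + 7*t*e^(t)*e^(t^2/8)/4 + 43*e^(t)*e^(t^2/8)/16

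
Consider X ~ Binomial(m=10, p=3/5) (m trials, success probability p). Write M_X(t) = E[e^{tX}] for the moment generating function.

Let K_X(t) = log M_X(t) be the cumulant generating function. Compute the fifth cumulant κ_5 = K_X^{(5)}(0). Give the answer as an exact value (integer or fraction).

κ_5 = D^5[K](0) = 564/625

M_X(t) = (3*e^(t)/5 + 2/5)^10
K_X(t) = log M_X(t) = 10*log(3*e^(t)/5 + 2/5)
D^5[K](t) = (-1620*e^(4*t) + 11880*e^(3*t) - 7920*e^(2*t) + 480*e^(t))/(243*e^(5*t) + 810*e^(4*t) + 1080*e^(3*t) + 720*e^(2*t) + 240*e^(t) + 32)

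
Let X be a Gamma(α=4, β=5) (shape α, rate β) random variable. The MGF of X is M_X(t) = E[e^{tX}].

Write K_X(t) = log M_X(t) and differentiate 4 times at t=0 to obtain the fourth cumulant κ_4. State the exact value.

κ_4 = K′′′′(0) = 24/625

M_X(t) = 625/(5 - t)^4
K_X(t) = log M_X(t) = -4*log(5 - t) + 4*log(5)
K′(t) = -4/(t - 5)
K′′(t) = 4/(t^2 - 10*t + 25)
K′′′(t) = -8/(t^3 - 15*t^2 + 75*t - 125)
K′′′′(t) = 24/(t^4 - 20*t^3 + 150*t^2 - 500*t + 625)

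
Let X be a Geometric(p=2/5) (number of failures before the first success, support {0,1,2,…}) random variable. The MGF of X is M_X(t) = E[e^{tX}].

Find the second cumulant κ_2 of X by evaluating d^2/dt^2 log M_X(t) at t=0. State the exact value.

M_X(t) = 2/(5*(1 - 3*e^(t)/5))
K_X(t) = log M_X(t) = -log(1 - 3*e^(t)/5) - log(5) + log(2)
K′(t) = -3*e^(t)/(3*e^(t) - 5)
K′′(t) = 15*e^(t)/(9*e^(2*t) - 30*e^(t) + 25)

κ_2 = K′′(0) = 15/4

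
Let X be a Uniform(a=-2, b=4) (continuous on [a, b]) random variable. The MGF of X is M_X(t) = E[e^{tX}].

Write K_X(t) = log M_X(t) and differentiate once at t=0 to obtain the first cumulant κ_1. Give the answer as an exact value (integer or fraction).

κ_1 = K^(1)(0) = 1

M_X(t) = (e^(4*t) - e^(-2*t))/(6*t)
K_X(t) = log M_X(t) = -log(t) + log(e^(4*t) - e^(-2*t)) - log(6)
K^(1)(t) = (4*t*e^(6*t) + 2*t - e^(6*t) + 1)/(t*e^(6*t) - t)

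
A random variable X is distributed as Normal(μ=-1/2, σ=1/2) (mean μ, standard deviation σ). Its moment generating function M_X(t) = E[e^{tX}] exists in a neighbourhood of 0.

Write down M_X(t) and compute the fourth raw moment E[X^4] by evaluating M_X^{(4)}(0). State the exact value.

M_X(t) = e^(t^2/8 - t/2)
M′(t) = t*e^(-t/2)*e^(t^2/8)/4 - e^(-t/2)*e^(t^2/8)/2
M′′(t) = (t^2*e^(t^2/8) - 4*t*e^(t^2/8) + 8*e^(t^2/8))*e^(-t/2)/16
M′′′(t) = (t^3*e^(t^2/8) - 6*t^2*e^(t^2/8) + 24*t*e^(t^2/8) - 32*e^(t^2/8))*e^(-t/2)/64
M′′′′(t) = (t^4*e^(t^2/8) - 8*t^3*e^(t^2/8) + 48*t^2*e^(t^2/8) - 128*t*e^(t^2/8) + 160*e^(t^2/8))*e^(-t/2)/256

E[X^4] = M′′′′(0) = 5/8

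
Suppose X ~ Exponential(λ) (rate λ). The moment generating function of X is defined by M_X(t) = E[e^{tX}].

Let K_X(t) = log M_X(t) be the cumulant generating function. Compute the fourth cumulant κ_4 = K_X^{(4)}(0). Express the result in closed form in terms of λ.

M_X(t) = λ/(λ - t)
K_X(t) = log M_X(t) = log(λ) - log(λ - t)
K′(t) = -1/(-λ + t)
K′′(t) = 1/(λ^2 - 2*λ*t + t^2)
K′′′(t) = -2/(-λ^3 + 3*λ^2*t - 3*λ*t^2 + t^3)
K′′′′(t) = 6/(λ^4 - 4*λ^3*t + 6*λ^2*t^2 - 4*λ*t^3 + t^4)

κ_4 = K′′′′(0) = 6/λ^4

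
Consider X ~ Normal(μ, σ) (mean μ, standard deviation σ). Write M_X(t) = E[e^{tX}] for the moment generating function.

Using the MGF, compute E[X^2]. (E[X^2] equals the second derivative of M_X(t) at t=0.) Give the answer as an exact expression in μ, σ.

M_X(t) = e^(μ*t + σ^2*t^2/2)
M′(t) = μ*e^(μ*t)*e^(σ^2*t^2/2) + σ^2*t*e^(μ*t)*e^(σ^2*t^2/2)
M′′(t) = μ^2*e^(μ*t)*e^(σ^2*t^2/2) + 2*μ*σ^2*t*e^(μ*t)*e^(σ^2*t^2/2) + σ^4*t^2*e^(μ*t)*e^(σ^2*t^2/2) + σ^2*e^(μ*t)*e^(σ^2*t^2/2)

E[X^2] = M′′(0) = μ^2 + σ^2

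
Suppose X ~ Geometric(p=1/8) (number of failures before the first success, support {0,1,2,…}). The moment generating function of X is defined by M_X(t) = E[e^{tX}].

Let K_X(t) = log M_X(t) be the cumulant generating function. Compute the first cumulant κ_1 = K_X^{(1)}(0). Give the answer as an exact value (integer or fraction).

κ_1 = D[K](0) = 7

M_X(t) = 1/(8*(1 - 7*e^(t)/8))
K_X(t) = log M_X(t) = -log(1 - 7*e^(t)/8) - 3*log(2)
D[K](t) = -7*e^(t)/(7*e^(t) - 8)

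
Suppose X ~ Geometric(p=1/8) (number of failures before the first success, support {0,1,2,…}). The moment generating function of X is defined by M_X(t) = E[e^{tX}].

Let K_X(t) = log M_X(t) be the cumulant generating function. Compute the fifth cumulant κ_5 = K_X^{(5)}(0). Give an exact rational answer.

M_X(t) = 1/(8*(1 - 7*e^(t)/8))
K_X(t) = log M_X(t) = -log(1 - 7*e^(t)/8) - 3*log(2)
K′(t) = -7*e^(t)/(7*e^(t) - 8)
K′′(t) = 56*e^(t)/(49*e^(2*t) - 112*e^(t) + 64)
K′′′(t) = (-392*e^(2*t) - 448*e^(t))/(343*e^(3*t) - 1176*e^(2*t) + 1344*e^(t) - 512)
K′′′′(t) = (2744*e^(3*t) + 12544*e^(2*t) + 3584*e^(t))/(2401*e^(4*t) - 10976*e^(3*t) + 18816*e^(2*t) - 14336*e^(t) + 4096)
K′′′′′(t) = (-19208*e^(4*t) - 241472*e^(3*t) - 275968*e^(2*t) - 28672*e^(t))/(16807*e^(5*t) - 96040*e^(4*t) + 219520*e^(3*t) - 250880*e^(2*t) + 143360*e^(t) - 32768)

κ_5 = K′′′′′(0) = 565320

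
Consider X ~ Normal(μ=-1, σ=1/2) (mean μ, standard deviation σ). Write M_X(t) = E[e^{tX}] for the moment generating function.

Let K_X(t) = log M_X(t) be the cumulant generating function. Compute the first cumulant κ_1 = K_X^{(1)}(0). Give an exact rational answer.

M_X(t) = e^(t^2/8 - t)
K_X(t) = log M_X(t) = t^2/8 - t
K^(1)(t) = t/4 - 1

κ_1 = K^(1)(0) = -1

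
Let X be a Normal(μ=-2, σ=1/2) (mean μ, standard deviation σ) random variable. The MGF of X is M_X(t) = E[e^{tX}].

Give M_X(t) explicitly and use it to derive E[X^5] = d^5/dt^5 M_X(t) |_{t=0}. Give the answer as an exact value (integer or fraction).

M_X(t) = e^(t^2/8 - 2*t)
M^(5)(t) = (t^5*e^(t^2/8) - 40*t^4*e^(t^2/8) + 680*t^3*e^(t^2/8) - 6080*t^2*e^(t^2/8) + 28400*t*e^(t^2/8) - 55168*e^(t^2/8))*e^(-2*t)/1024

E[X^5] = M^(5)(0) = -431/8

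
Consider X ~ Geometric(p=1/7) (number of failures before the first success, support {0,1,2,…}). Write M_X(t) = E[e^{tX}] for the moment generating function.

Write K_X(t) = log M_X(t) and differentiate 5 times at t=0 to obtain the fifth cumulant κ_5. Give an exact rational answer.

M_X(t) = 1/(7*(1 - 6*e^(t)/7))
K_X(t) = log M_X(t) = -log(1 - 6*e^(t)/7) - log(7)
dK/dt = -6*e^(t)/(6*e^(t) - 7)
d^2K/dt^2 = 42*e^(t)/(36*e^(2*t) - 84*e^(t) + 49)
d^3K/dt^3 = (-252*e^(2*t) - 294*e^(t))/(216*e^(3*t) - 756*e^(2*t) + 882*e^(t) - 343)
d^4K/dt^4 = (1512*e^(3*t) + 7056*e^(2*t) + 2058*e^(t))/(1296*e^(4*t) - 6048*e^(3*t) + 10584*e^(2*t) - 8232*e^(t) + 2401)
d^5K/dt^5 = (-9072*e^(4*t) - 116424*e^(3*t) - 135828*e^(2*t) - 14406*e^(t))/(7776*e^(5*t) - 45360*e^(4*t) + 105840*e^(3*t) - 123480*e^(2*t) + 72030*e^(t) - 16807)

κ_5 = d^5K/dt^5 |_{t=0} = 275730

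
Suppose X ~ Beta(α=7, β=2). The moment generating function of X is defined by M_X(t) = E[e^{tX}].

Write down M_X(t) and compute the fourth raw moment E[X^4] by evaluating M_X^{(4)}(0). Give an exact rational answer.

E[X^4] = D^4[M](0) = 14/33

M_X(t) = ₁F₁(7; 9; t)
D^4[M](t) = 14*₁F₁(11; 13; t)/33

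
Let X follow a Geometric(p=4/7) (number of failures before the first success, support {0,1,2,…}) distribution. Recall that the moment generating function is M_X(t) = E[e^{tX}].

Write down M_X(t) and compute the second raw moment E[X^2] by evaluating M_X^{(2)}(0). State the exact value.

E[X^2] = M′′(0) = 15/8

M_X(t) = 4/(7*(1 - 3*e^(t)/7))
M′(t) = 12*e^(t)/(9*e^(2*t) - 42*e^(t) + 49)
M′′(t) = (-36*e^(2*t) - 84*e^(t))/(27*e^(3*t) - 189*e^(2*t) + 441*e^(t) - 343)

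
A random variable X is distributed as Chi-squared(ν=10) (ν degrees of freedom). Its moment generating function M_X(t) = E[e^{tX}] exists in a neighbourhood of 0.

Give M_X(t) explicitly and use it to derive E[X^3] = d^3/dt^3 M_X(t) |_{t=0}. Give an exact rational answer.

M_X(t) = (1 - 2*t)^(-5)
dM/dt = 10/(64*t^6 - 192*t^5 + 240*t^4 - 160*t^3 + 60*t^2 - 12*t + 1)
d^2M/dt^2 = -120/(128*t^7 - 448*t^6 + 672*t^5 - 560*t^4 + 280*t^3 - 84*t^2 + 14*t - 1)
d^3M/dt^3 = 1680/(256*t^8 - 1024*t^7 + 1792*t^6 - 1792*t^5 + 1120*t^4 - 448*t^3 + 112*t^2 - 16*t + 1)

E[X^3] = d^3M/dt^3 |_{t=0} = 1680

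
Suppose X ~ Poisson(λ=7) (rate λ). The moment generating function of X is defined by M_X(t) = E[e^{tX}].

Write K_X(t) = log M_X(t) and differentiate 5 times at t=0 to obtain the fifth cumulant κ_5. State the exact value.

M_X(t) = e^(7*e^(t) - 7)
K_X(t) = log M_X(t) = 7*e^(t) - 7
dK/dt = 7*e^(t)
d^2K/dt^2 = 7*e^(t)
d^3K/dt^3 = 7*e^(t)
d^4K/dt^4 = 7*e^(t)
d^5K/dt^5 = 7*e^(t)

κ_5 = d^5K/dt^5 |_{t=0} = 7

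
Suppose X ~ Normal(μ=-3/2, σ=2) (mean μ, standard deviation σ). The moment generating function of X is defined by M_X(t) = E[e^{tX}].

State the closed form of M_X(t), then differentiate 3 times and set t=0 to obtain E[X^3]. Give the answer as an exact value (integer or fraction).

M_X(t) = e^(2*t^2 - 3*t/2)
M^(3)(t) = (512*t^3*e^(2*t^2) - 576*t^2*e^(2*t^2) + 600*t*e^(2*t^2) - 171*e^(2*t^2))*e^(-3*t/2)/8

E[X^3] = M^(3)(0) = -171/8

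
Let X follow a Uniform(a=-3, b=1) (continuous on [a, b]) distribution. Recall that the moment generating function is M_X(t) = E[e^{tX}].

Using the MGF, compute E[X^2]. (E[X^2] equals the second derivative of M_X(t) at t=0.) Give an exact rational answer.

E[X^2] = M^(2)(0) = 7/3

M_X(t) = (e^(t) - e^(-3*t))/(4*t)
M^(2)(t) = (t^2*e^(4*t) - 9*t^2 - 2*t*e^(4*t) - 6*t + 2*e^(4*t) - 2)*e^(-3*t)/(4*t^3)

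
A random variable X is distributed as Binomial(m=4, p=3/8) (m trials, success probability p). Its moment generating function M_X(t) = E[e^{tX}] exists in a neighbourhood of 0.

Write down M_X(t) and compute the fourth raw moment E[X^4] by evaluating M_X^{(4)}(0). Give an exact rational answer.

M_X(t) = (3*e^(t)/8 + 5/8)^4
dM/dt = 81*e^(4*t)/1024 + 405*e^(3*t)/1024 + 675*e^(2*t)/1024 + 375*e^(t)/1024
d^2M/dt^2 = 81*e^(4*t)/256 + 1215*e^(3*t)/1024 + 675*e^(2*t)/512 + 375*e^(t)/1024
d^3M/dt^3 = 81*e^(4*t)/64 + 3645*e^(3*t)/1024 + 675*e^(2*t)/256 + 375*e^(t)/1024
d^4M/dt^4 = 81*e^(4*t)/16 + 10935*e^(3*t)/1024 + 675*e^(2*t)/128 + 375*e^(t)/1024

E[X^4] = d^4M/dt^4 |_{t=0} = 10947/512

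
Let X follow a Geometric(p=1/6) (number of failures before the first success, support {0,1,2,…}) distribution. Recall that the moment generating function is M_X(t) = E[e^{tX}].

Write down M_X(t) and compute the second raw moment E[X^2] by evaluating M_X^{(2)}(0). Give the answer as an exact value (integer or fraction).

M_X(t) = 1/(6*(1 - 5*e^(t)/6))
M^(2)(t) = (-25*e^(2*t) - 30*e^(t))/(125*e^(3*t) - 450*e^(2*t) + 540*e^(t) - 216)

E[X^2] = M^(2)(0) = 55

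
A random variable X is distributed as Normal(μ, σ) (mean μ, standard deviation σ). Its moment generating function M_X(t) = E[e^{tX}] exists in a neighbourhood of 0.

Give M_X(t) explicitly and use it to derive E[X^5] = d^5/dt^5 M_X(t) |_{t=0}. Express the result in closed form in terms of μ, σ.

E[X^5] = d^5M/dt^5 |_{t=0} = μ*(μ^4 + 10*μ^2*σ^2 + 15*σ^4)

M_X(t) = e^(μ*t + σ^2*t^2/2)
dM/dt = μ*e^(μ*t)*e^(σ^2*t^2/2) + σ^2*t*e^(μ*t)*e^(σ^2*t^2/2)
d^2M/dt^2 = μ^2*e^(μ*t)*e^(σ^2*t^2/2) + 2*μ*σ^2*t*e^(μ*t)*e^(σ^2*t^2/2) + σ^4*t^2*e^(μ*t)*e^(σ^2*t^2/2) + σ^2*e^(μ*t)*e^(σ^2*t^2/2)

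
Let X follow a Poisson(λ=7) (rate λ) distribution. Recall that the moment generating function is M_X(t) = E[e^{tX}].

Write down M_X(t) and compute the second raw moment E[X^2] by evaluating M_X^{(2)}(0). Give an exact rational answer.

M_X(t) = e^(7*e^(t) - 7)
M^(2)(t) = (49*e^(2*t)*e^(7*e^(t)) + 7*e^(t)*e^(7*e^(t)))*e^(-7)

E[X^2] = M^(2)(0) = 56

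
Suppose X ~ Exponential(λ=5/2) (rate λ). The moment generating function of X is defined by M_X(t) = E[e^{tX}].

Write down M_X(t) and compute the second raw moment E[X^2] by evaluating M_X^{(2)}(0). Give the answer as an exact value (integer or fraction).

M_X(t) = 5/(2*(5/2 - t))
dM/dt = 10/(4*t^2 - 20*t + 25)
d^2M/dt^2 = -40/(8*t^3 - 60*t^2 + 150*t - 125)

E[X^2] = d^2M/dt^2 |_{t=0} = 8/25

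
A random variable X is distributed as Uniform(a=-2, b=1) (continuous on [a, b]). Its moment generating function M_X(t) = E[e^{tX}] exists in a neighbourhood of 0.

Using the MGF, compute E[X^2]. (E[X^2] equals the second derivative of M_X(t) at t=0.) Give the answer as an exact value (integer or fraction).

E[X^2] = D^2[M](0) = 1

M_X(t) = (e^(t) - e^(-2*t))/(3*t)
D^2[M](t) = (t^2*e^(3*t) - 4*t^2 - 2*t*e^(3*t) - 4*t + 2*e^(3*t) - 2)*e^(-2*t)/(3*t^3)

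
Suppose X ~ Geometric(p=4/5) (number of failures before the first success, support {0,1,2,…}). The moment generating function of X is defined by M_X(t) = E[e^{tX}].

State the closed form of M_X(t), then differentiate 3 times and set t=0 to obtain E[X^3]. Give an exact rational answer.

M_X(t) = 4/(5*(1 - e^(t)/5))
M^(3)(t) = (4*e^(3*t) + 80*e^(2*t) + 100*e^(t))/(e^(4*t) - 20*e^(3*t) + 150*e^(2*t) - 500*e^(t) + 625)

E[X^3] = M^(3)(0) = 23/32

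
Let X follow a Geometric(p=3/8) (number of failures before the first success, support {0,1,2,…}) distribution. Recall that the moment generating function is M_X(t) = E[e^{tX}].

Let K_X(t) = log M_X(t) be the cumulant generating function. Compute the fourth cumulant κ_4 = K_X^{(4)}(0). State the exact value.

M_X(t) = 3/(8*(1 - 5*e^(t)/8))
K_X(t) = log M_X(t) = -log(1 - 5*e^(t)/8) - 3*log(2) + log(3)
dK/dt = -5*e^(t)/(5*e^(t) - 8)
d^2K/dt^2 = 40*e^(t)/(25*e^(2*t) - 80*e^(t) + 64)
d^3K/dt^3 = (-200*e^(2*t) - 320*e^(t))/(125*e^(3*t) - 600*e^(2*t) + 960*e^(t) - 512)
d^4K/dt^4 = (1000*e^(3*t) + 6400*e^(2*t) + 2560*e^(t))/(625*e^(4*t) - 4000*e^(3*t) + 9600*e^(2*t) - 10240*e^(t) + 4096)

κ_4 = d^4K/dt^4 |_{t=0} = 3320/27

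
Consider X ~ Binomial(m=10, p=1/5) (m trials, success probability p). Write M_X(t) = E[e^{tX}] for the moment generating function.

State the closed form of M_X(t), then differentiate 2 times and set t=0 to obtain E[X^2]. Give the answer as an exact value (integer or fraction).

M_X(t) = (e^(t)/5 + 4/5)^10

E[X^2] = M′′(0) = 28/5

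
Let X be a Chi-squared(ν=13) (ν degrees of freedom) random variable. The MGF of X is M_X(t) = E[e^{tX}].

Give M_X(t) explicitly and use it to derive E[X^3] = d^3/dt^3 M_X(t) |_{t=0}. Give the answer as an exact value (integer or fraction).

M_X(t) = (1 - 2*t)^(-13/2)

E[X^3] = M^(3)(0) = 3315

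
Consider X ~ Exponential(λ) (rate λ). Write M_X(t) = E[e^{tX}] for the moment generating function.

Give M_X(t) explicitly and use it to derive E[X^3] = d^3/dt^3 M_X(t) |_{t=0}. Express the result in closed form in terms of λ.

M_X(t) = λ/(λ - t)
D^3[M](t) = 6*λ/(λ^4 - 4*λ^3*t + 6*λ^2*t^2 - 4*λ*t^3 + t^4)

E[X^3] = D^3[M](0) = 6/λ^3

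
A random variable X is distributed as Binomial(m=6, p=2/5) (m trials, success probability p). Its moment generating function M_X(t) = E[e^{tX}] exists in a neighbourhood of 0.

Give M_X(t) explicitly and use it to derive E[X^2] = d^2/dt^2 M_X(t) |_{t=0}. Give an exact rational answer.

M_X(t) = (2*e^(t)/5 + 3/5)^6
M^(2)(t) = 2304*e^(6*t)/15625 + 576*e^(5*t)/625 + 6912*e^(4*t)/3125 + 7776*e^(3*t)/3125 + 3888*e^(2*t)/3125 + 2916*e^(t)/15625

E[X^2] = M^(2)(0) = 36/5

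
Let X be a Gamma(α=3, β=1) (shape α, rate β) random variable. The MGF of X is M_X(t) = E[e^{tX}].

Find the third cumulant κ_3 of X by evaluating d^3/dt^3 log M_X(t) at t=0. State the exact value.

M_X(t) = (1 - t)^(-3)
K_X(t) = log M_X(t) = -3*log(1 - t)
dK/dt = -3/(t - 1)
d^2K/dt^2 = 3/(t^2 - 2*t + 1)
d^3K/dt^3 = -6/(t^3 - 3*t^2 + 3*t - 1)

κ_3 = d^3K/dt^3 |_{t=0} = 6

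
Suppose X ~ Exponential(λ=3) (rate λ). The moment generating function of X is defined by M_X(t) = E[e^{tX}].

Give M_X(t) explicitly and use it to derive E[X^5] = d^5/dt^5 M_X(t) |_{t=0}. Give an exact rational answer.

E[X^5] = D^5[M](0) = 40/81

M_X(t) = 3/(3 - t)
D^5[M](t) = 360/(t^6 - 18*t^5 + 135*t^4 - 540*t^3 + 1215*t^2 - 1458*t + 729)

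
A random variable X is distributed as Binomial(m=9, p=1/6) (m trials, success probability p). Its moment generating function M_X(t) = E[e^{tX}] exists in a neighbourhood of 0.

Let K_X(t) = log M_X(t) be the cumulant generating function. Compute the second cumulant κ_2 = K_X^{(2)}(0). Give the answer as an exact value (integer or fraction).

M_X(t) = (e^(t)/6 + 5/6)^9
K_X(t) = log M_X(t) = 9*log(e^(t)/6 + 5/6)
K′(t) = 9*e^(t)/(e^(t) + 5)
K′′(t) = 45*e^(t)/(e^(2*t) + 10*e^(t) + 25)

κ_2 = K′′(0) = 5/4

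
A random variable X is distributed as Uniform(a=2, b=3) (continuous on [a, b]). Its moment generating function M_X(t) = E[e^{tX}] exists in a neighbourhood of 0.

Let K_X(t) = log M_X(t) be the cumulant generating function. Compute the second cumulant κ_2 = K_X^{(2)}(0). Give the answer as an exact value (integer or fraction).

κ_2 = D^2[K](0) = 1/12

M_X(t) = (e^(3*t) - e^(2*t))/t
K_X(t) = log M_X(t) = -log(t) + log(e^(3*t) - e^(2*t))
D^2[K](t) = (-t^2*e^(t) + e^(2*t) - 2*e^(t) + 1)/(t^2*e^(2*t) - 2*t^2*e^(t) + t^2)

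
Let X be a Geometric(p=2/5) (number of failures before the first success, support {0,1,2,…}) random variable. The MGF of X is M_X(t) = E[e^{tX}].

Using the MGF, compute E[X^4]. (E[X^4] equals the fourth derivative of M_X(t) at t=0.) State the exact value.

M_X(t) = 2/(5*(1 - 3*e^(t)/5))
D^4[M](t) = (-162*e^(4*t) - 2970*e^(3*t) - 4950*e^(2*t) - 750*e^(t))/(243*e^(5*t) - 2025*e^(4*t) + 6750*e^(3*t) - 11250*e^(2*t) + 9375*e^(t) - 3125)

E[X^4] = D^4[M](0) = 276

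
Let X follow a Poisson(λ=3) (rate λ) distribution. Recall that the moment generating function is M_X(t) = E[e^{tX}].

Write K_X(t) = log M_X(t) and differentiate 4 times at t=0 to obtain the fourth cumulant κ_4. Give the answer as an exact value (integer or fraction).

M_X(t) = e^(3*e^(t) - 3)
K_X(t) = log M_X(t) = 3*e^(t) - 3
D^4[K](t) = 3*e^(t)

κ_4 = D^4[K](0) = 3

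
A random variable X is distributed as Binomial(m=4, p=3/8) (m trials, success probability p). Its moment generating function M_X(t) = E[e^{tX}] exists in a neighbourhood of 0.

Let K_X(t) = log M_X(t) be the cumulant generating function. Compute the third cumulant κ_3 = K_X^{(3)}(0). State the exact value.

M_X(t) = (3*e^(t)/8 + 5/8)^4
K_X(t) = log M_X(t) = 4*log(3*e^(t)/8 + 5/8)
K^(3)(t) = (-180*e^(2*t) + 300*e^(t))/(27*e^(3*t) + 135*e^(2*t) + 225*e^(t) + 125)

κ_3 = K^(3)(0) = 15/64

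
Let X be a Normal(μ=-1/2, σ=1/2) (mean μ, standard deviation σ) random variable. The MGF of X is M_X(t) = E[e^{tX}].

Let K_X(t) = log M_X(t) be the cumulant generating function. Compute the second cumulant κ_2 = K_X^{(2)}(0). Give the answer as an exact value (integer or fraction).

κ_2 = K^(2)(0) = 1/4

M_X(t) = e^(t^2/8 - t/2)
K_X(t) = log M_X(t) = t^2/8 - t/2
K^(2)(t) = 1/4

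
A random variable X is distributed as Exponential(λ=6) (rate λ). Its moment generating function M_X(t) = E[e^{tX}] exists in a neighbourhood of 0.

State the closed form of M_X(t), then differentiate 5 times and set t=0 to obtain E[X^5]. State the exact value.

E[X^5] = M^(5)(0) = 5/324

M_X(t) = 6/(6 - t)
M^(5)(t) = 720/(t^6 - 36*t^5 + 540*t^4 - 4320*t^3 + 19440*t^2 - 46656*t + 46656)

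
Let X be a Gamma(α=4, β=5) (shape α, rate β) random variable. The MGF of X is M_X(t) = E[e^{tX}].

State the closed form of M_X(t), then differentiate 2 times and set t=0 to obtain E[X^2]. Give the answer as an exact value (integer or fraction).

E[X^2] = M^(2)(0) = 4/5

M_X(t) = 625/(5 - t)^4
M^(2)(t) = 12500/(t^6 - 30*t^5 + 375*t^4 - 2500*t^3 + 9375*t^2 - 18750*t + 15625)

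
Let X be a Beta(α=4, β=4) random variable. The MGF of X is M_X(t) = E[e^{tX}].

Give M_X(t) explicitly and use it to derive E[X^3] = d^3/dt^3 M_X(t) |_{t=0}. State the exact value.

E[X^3] = d^3M/dt^3 |_{t=0} = 1/6

M_X(t) = ₁F₁(4; 8; t)
dM/dt = ₁F₁(5; 9; t)/2
d^2M/dt^2 = 5*₁F₁(6; 10; t)/18
d^3M/dt^3 = ₁F₁(7; 11; t)/6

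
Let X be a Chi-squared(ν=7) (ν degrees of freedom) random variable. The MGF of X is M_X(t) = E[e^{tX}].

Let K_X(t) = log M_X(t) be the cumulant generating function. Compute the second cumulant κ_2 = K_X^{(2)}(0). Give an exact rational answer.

κ_2 = D^2[K](0) = 14

M_X(t) = (1 - 2*t)^(-7/2)
K_X(t) = log M_X(t) = -7*log(1 - 2*t)/2
D^2[K](t) = 14/(4*t^2 - 4*t + 1)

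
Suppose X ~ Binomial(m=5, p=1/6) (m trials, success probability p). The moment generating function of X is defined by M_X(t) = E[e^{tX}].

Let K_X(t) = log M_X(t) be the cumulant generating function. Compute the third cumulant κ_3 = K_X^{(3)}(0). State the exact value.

κ_3 = K′′′(0) = 25/54

M_X(t) = (e^(t)/6 + 5/6)^5
K_X(t) = log M_X(t) = 5*log(e^(t)/6 + 5/6)
K′(t) = 5*e^(t)/(e^(t) + 5)
K′′(t) = 25*e^(t)/(e^(2*t) + 10*e^(t) + 25)
K′′′(t) = (-25*e^(2*t) + 125*e^(t))/(e^(3*t) + 15*e^(2*t) + 75*e^(t) + 125)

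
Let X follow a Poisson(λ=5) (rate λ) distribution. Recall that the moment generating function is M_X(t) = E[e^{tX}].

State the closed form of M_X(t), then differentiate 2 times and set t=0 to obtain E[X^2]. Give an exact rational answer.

E[X^2] = D^2[M](0) = 30

M_X(t) = e^(5*e^(t) - 5)
D^2[M](t) = (25*e^(2*t)*e^(5*e^(t)) + 5*e^(t)*e^(5*e^(t)))*e^(-5)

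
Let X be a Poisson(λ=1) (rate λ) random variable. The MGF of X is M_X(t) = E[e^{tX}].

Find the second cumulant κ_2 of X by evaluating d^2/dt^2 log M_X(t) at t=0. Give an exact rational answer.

κ_2 = D^2[K](0) = 1

M_X(t) = e^(e^(t) - 1)
K_X(t) = log M_X(t) = e^(t) - 1
D^2[K](t) = e^(t)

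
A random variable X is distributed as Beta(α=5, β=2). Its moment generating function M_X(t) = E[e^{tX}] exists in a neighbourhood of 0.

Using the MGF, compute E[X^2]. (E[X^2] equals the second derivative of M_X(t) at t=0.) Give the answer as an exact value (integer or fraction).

M_X(t) = ₁F₁(5; 7; t)
M′(t) = 5*₁F₁(6; 8; t)/7
M′′(t) = 15*₁F₁(7; 9; t)/28

E[X^2] = M′′(0) = 15/28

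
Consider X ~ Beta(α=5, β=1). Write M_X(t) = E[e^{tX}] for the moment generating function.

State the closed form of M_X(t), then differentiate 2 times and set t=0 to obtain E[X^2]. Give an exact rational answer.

E[X^2] = M′′(0) = 5/7

M_X(t) = ₁F₁(5; 6; t)
M′(t) = 5*₁F₁(6; 7; t)/6
M′′(t) = 5*₁F₁(7; 8; t)/7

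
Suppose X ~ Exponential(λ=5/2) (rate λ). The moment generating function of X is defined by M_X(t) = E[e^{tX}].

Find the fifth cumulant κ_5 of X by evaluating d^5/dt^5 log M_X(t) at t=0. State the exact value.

κ_5 = D^5[K](0) = 768/3125

M_X(t) = 5/(2*(5/2 - t))
K_X(t) = log M_X(t) = -log(5/2 - t) - log(2) + log(5)
D^5[K](t) = -768/(32*t^5 - 400*t^4 + 2000*t^3 - 5000*t^2 + 6250*t - 3125)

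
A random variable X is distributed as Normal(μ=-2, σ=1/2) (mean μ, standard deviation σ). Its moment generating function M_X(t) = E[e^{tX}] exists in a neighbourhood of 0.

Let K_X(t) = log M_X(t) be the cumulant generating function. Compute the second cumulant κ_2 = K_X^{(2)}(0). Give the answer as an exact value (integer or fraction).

κ_2 = D^2[K](0) = 1/4

M_X(t) = e^(t^2/8 - 2*t)
K_X(t) = log M_X(t) = t^2/8 - 2*t
D^2[K](t) = 1/4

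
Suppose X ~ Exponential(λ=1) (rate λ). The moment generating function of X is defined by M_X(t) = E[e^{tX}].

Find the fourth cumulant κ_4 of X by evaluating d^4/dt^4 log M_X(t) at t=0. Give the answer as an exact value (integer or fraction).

κ_4 = D^4[K](0) = 6

M_X(t) = 1/(1 - t)
K_X(t) = log M_X(t) = -log(1 - t)
D^4[K](t) = 6/(t^4 - 4*t^3 + 6*t^2 - 4*t + 1)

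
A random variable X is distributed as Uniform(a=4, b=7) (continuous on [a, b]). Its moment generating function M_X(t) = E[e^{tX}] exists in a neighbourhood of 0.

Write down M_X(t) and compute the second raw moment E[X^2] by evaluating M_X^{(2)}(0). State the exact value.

E[X^2] = D^2[M](0) = 31

M_X(t) = (e^(7*t) - e^(4*t))/(3*t)
D^2[M](t) = (49*t^2*e^(7*t) - 16*t^2*e^(4*t) - 14*t*e^(7*t) + 8*t*e^(4*t) + 2*e^(7*t) - 2*e^(4*t))/(3*t^3)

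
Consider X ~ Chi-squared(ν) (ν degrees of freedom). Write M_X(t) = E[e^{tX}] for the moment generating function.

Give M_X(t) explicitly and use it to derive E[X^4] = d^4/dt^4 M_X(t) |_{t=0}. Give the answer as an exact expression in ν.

M_X(t) = (1 - 2*t)^(-ν/2)
dM/dt = -ν/(2*t*(1 - 2*t)^(ν/2) - (1 - 2*t)^(ν/2))
d^2M/dt^2 = (ν^2 + 2*ν)/(4*t^2*(1 - 2*t)^(ν/2) - 4*t*(1 - 2*t)^(ν/2) + (1 - 2*t)^(ν/2))
d^3M/dt^3 = (-ν^3 - 6*ν^2 - 8*ν)/(8*t^3*(1 - 2*t)^(ν/2) - 12*t^2*(1 - 2*t)^(ν/2) + 6*t*(1 - 2*t)^(ν/2) - (1 - 2*t)^(ν/2))
d^4M/dt^4 = (ν^4 + 12*ν^3 + 44*ν^2 + 48*ν)/(16*t^4*(1 - 2*t)^(ν/2) - 32*t^3*(1 - 2*t)^(ν/2) + 24*t^2*(1 - 2*t)^(ν/2) - 8*t*(1 - 2*t)^(ν/2) + (1 - 2*t)^(ν/2))

E[X^4] = d^4M/dt^4 |_{t=0} = ν*(ν^3 + 12*ν^2 + 44*ν + 48)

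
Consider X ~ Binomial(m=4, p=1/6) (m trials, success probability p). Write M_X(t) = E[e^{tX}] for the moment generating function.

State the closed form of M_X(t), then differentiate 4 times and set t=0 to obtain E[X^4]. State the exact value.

E[X^4] = M′′′′(0) = 199/54

M_X(t) = (e^(t)/6 + 5/6)^4
M′(t) = e^(4*t)/324 + 5*e^(3*t)/108 + 25*e^(2*t)/108 + 125*e^(t)/324
M′′(t) = e^(4*t)/81 + 5*e^(3*t)/36 + 25*e^(2*t)/54 + 125*e^(t)/324
M′′′(t) = 4*e^(4*t)/81 + 5*e^(3*t)/12 + 25*e^(2*t)/27 + 125*e^(t)/324
M′′′′(t) = 16*e^(4*t)/81 + 5*e^(3*t)/4 + 50*e^(2*t)/27 + 125*e^(t)/324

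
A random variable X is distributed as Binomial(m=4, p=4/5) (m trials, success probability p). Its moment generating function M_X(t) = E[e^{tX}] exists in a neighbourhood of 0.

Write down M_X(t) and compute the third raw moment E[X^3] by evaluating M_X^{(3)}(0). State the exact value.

E[X^3] = M′′′(0) = 4816/125

M_X(t) = (4*e^(t)/5 + 1/5)^4
M′(t) = 1024*e^(4*t)/625 + 768*e^(3*t)/625 + 192*e^(2*t)/625 + 16*e^(t)/625
M′′(t) = 4096*e^(4*t)/625 + 2304*e^(3*t)/625 + 384*e^(2*t)/625 + 16*e^(t)/625
M′′′(t) = 16384*e^(4*t)/625 + 6912*e^(3*t)/625 + 768*e^(2*t)/625 + 16*e^(t)/625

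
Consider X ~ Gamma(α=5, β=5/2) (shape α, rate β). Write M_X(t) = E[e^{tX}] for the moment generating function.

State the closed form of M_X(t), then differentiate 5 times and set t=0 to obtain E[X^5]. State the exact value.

E[X^5] = d^5M/dt^5 |_{t=0} = 96768/625

M_X(t) = 3125/(32*(5/2 - t)^5)
dM/dt = 31250/(64*t^6 - 960*t^5 + 6000*t^4 - 20000*t^3 + 37500*t^2 - 37500*t + 15625)
d^2M/dt^2 = -375000/(128*t^7 - 2240*t^6 + 16800*t^5 - 70000*t^4 + 175000*t^3 - 262500*t^2 + 218750*t - 78125)
d^3M/dt^3 = 5250000/(256*t^8 - 5120*t^7 + 44800*t^6 - 224000*t^5 + 700000*t^4 - 1400000*t^3 + 1750000*t^2 - 1250000*t + 390625)
d^4M/dt^4 = -84000000/(512*t^9 - 11520*t^8 + 115200*t^7 - 672000*t^6 + 2520000*t^5 - 6300000*t^4 + 10500000*t^3 - 11250000*t^2 + 7031250*t - 1953125)
d^5M/dt^5 = 1512000000/(1024*t^10 - 25600*t^9 + 288000*t^8 - 1920000*t^7 + 8400000*t^6 - 25200000*t^5 + 52500000*t^4 - 75000000*t^3 + 70312500*t^2 - 39062500*t + 9765625)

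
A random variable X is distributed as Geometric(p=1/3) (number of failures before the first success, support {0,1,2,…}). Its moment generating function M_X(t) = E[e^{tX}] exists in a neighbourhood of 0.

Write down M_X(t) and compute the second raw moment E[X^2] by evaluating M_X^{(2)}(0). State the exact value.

E[X^2] = M′′(0) = 10

M_X(t) = 1/(3*(1 - 2*e^(t)/3))
M′(t) = 2*e^(t)/(4*e^(2*t) - 12*e^(t) + 9)
M′′(t) = (-4*e^(2*t) - 6*e^(t))/(8*e^(3*t) - 36*e^(2*t) + 54*e^(t) - 27)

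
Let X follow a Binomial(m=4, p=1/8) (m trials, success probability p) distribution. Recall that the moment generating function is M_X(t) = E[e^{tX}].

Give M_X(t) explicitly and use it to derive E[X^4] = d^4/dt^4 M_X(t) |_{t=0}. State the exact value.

M_X(t) = (e^(t)/8 + 7/8)^4
D^4[M](t) = e^(4*t)/16 + 567*e^(3*t)/1024 + 147*e^(2*t)/128 + 343*e^(t)/1024

E[X^4] = D^4[M](0) = 1075/512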